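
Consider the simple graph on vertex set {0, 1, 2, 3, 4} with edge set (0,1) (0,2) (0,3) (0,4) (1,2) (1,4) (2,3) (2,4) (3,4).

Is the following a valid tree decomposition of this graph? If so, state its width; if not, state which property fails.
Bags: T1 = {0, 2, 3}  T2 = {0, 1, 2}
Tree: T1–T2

No — vertex 4 appears in no bag.

A tree decomposition must satisfy three properties: every vertex lies in some bag; for every edge, both endpoints lie together in some bag; and for every vertex, the bags containing it form a connected subtree. Here vertex 4 appears in no bag, so the decomposition is invalid.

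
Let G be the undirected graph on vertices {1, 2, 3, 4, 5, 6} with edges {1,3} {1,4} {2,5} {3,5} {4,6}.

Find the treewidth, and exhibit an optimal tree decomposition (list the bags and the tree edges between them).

Treewidth 1.
One such decomposition:
Bags: B1 = {4, 6}  B2 = {1, 4}  B3 = {1, 3}  B4 = {3, 5}  B5 = {2, 5}
Tree: B1–B2, B2–B3, B3–B4, B4–B5

Each bag holds 2 vertices, so the decomposition has width 1, which upper-bounds the treewidth. G has an edge, so its treewidth is at least 1. The upper and lower bounds meet at 1, so that is the treewidth.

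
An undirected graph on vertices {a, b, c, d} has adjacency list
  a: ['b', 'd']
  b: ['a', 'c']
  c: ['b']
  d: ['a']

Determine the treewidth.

A width-1 tree decomposition is:
Bags: B1 = {a, d}  B2 = {a, b}  B3 = {b, c}
Tree: B1–B2, B2–B3
The largest bag has 2 vertices, giving width 1; this decomposition certifies tw(G) ≤ 1. Any graph with an edge has treewidth ≥ 1, and G has the edge a–d. Combining the bounds, tw(G) = 1.

1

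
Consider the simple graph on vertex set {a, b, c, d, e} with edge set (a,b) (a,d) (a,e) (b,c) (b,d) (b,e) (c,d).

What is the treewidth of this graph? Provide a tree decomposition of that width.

Treewidth 2.
Bags: B1 = {a, b, d}  B2 = {a, b, e}  B3 = {b, c, d}
Tree: B1–B2, B1–B3

The largest bag has 3 vertices, giving width 2; this decomposition certifies tw(G) ≤ 2. On the other hand G contains the 3-clique {b, c, d}. A clique must lie in a single bag of any decomposition, so no decomposition can have width below 2. Therefore the treewidth is 2.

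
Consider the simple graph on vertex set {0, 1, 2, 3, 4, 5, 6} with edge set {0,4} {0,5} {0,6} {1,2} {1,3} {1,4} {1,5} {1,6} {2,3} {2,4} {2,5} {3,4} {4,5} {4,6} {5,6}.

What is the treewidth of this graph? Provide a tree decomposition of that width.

Treewidth 3.
One optimal decomposition is:
Bags: B1 = {1, 2, 3, 4}  B2 = {1, 2, 4, 5}  B3 = {1, 4, 5, 6}  B4 = {0, 4, 5, 6}
Tree: B1–B2, B2–B3, B3–B4

Every bag has size at most 4, so the width is 4 − 1 = 3 and tw(G) ≤ 3. For the lower bound, the 4 vertices {0, 4, 5, 6} are pairwise adjacent, and any tree decomposition puts a clique entirely inside one bag — forcing width ≥ 3. Therefore the treewidth is 3.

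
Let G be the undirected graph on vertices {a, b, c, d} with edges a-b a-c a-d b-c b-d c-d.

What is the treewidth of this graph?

3

A width-3 tree decomposition is:
Bags: B1 = {a, b, c, d}
Tree: (single bag)
A single bag containing all 4 vertices is trivially a valid decomposition of width 3. Conversely, {a, b, c, d} is a clique of size 4, and the vertices of any clique must share a bag in every tree decomposition; so some bag has ≥ 4 vertices and tw(G) ≥ 3. The upper and lower bounds meet at 3, so that is the treewidth.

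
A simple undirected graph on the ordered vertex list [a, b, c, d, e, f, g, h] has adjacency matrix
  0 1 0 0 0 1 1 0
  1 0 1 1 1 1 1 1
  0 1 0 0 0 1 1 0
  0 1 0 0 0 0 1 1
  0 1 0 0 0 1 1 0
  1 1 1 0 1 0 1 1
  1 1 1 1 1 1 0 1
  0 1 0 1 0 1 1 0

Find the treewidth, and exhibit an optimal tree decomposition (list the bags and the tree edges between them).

Each bag holds 4 vertices, so the decomposition has width 3, which upper-bounds the treewidth. For the lower bound, the 4 vertices {b, d, g, h} are pairwise adjacent, and any tree decomposition puts a clique entirely inside one bag — forcing width ≥ 3. Combining the bounds, tw(G) = 3.

Treewidth 3.
One optimal decomposition is:
Bags: B1 = {b, f, g, h}  B2 = {b, e, f, g}  B3 = {a, b, f, g}  B4 = {b, d, g, h}  B5 = {b, c, f, g}
Tree: B1–B2, B1–B3, B1–B4, B1–B5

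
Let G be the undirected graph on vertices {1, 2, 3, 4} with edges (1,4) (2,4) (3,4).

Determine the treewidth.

A width-1 tree decomposition is:
Bags: B1 = {2, 4}  B2 = {1, 4}  B3 = {3, 4}
Tree: B1–B2, B2–B3
Every bag has size at most 2, so the width is 2 − 1 = 1 and tw(G) ≤ 1. Since G has at least one edge (e.g. 2–4), it is not an edgeless graph, so tw(G) ≥ 1. Combining the bounds, tw(G) = 1.

1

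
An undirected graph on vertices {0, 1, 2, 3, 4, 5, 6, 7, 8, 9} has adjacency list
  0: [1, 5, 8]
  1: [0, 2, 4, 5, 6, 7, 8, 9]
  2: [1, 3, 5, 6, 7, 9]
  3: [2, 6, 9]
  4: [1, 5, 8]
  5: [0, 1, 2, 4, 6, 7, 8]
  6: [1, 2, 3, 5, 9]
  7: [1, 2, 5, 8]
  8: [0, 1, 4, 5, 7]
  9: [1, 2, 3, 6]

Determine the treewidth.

A width-3 tree decomposition is:
Bags: B1 = {1, 5, 7, 8}  B2 = {1, 2, 5, 7}  B3 = {0, 1, 5, 8}  B4 = {1, 4, 5, 8}  B5 = {1, 2, 5, 6}  B6 = {1, 2, 6, 9}  B7 = {2, 3, 6, 9}
Tree: B1–B2, B1–B3, B3–B4, B2–B5, B5–B6, B6–B7
Every bag has size at most 4, so the width is 4 − 1 = 3 and tw(G) ≤ 3. Conversely, {1, 2, 6, 9} is a clique of size 4, and the vertices of any clique must share a bag in every tree decomposition; so some bag has ≥ 4 vertices and tw(G) ≥ 3. Hence tw(G) = 3 exactly.

3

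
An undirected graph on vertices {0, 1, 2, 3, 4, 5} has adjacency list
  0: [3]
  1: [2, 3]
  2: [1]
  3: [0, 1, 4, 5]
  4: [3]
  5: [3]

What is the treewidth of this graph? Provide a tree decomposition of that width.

Each bag holds 2 vertices, so the decomposition has width 1, which upper-bounds the treewidth. Since G has at least one edge (e.g. 3–5), it is not an edgeless graph, so tw(G) ≥ 1. Combining the bounds, tw(G) = 1.

Treewidth 1.
One optimal decomposition is:
Bags: B1 = {3, 5}  B2 = {3, 4}  B3 = {1, 3}  B4 = {1, 2}  B5 = {0, 3}
Tree: B1–B2, B2–B3, B3–B4, B3–B5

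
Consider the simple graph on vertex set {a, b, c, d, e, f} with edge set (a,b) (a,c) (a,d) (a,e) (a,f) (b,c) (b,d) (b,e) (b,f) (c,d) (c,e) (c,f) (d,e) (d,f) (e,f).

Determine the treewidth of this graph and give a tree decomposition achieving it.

Treewidth 5.
Bags: B1 = {a, b, c, d, e, f}
Tree: (single bag)

With just one bag of size 6, the width is 6 − 1 = 5, so tw(G) ≤ 5. Conversely, {a, b, c, d, e, f} is a clique of size 6, and the vertices of any clique must share a bag in every tree decomposition; so some bag has ≥ 6 vertices and tw(G) ≥ 5. Combining the bounds, tw(G) = 5.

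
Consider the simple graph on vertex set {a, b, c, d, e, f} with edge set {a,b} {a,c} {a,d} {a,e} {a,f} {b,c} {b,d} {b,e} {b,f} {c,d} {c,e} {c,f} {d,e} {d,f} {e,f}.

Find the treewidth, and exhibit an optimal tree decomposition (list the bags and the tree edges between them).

Treewidth 5.
One optimal decomposition is:
Bags: B1 = {a, b, c, d, e, f}
Tree: (single bag)

A single bag containing all 6 vertices is trivially a valid decomposition of width 5. On the other hand G contains the 6-clique {a, b, c, d, e, f}. A clique must lie in a single bag of any decomposition, so no decomposition can have width below 5. The upper and lower bounds meet at 5, so that is the treewidth.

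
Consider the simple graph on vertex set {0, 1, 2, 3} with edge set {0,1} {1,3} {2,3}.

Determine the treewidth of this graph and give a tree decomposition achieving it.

Treewidth 1.
Bags: B1 = {1, 3}  B2 = {2, 3}  B3 = {0, 1}
Tree: B1–B2, B1–B3

Every bag has size at most 2, so the width is 2 − 1 = 1 and tw(G) ≤ 1. Since G has at least one edge (e.g. 1–3), it is not an edgeless graph, so tw(G) ≥ 1. Therefore the treewidth is 1.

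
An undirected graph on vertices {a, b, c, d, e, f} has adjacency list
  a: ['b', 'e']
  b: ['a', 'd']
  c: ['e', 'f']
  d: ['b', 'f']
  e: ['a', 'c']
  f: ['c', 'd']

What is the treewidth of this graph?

A width-2 tree decomposition is:
Bags: B1 = {a, c, e}  B2 = {a, c, f}  B3 = {a, d, f}  B4 = {a, b, d}
Tree: B1–B2, B2–B3, B3–B4
Every bag has size at most 3, so the width is 3 − 1 = 2 and tw(G) ≤ 2. Since a–e–c–f–d–b–a is a cycle in G, G is not acyclic. Forests are exactly the graphs of treewidth ≤ 1, so tw(G) ≥ 2. Combining the bounds, tw(G) = 2.

2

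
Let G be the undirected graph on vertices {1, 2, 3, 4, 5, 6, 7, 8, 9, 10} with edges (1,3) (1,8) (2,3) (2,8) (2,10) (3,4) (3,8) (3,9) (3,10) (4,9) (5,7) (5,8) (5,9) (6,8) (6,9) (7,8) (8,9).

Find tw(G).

2

A width-2 tree decomposition is:
Bags: B1 = {2, 3, 8}  B2 = {1, 3, 8}  B3 = {3, 8, 9}  B4 = {6, 8, 9}  B5 = {5, 8, 9}  B6 = {3, 4, 9}  B7 = {2, 3, 10}  B8 = {5, 7, 8}
Tree: B1–B2, B1–B3, B3–B4, B3–B5, B3–B6, B1–B7, B5–B8
Each bag holds 3 vertices, so the decomposition has width 2, which upper-bounds the treewidth. Conversely, {1, 3, 8} is a clique of size 3, and the vertices of any clique must share a bag in every tree decomposition; so some bag has ≥ 3 vertices and tw(G) ≥ 2. The upper and lower bounds meet at 2, so that is the treewidth.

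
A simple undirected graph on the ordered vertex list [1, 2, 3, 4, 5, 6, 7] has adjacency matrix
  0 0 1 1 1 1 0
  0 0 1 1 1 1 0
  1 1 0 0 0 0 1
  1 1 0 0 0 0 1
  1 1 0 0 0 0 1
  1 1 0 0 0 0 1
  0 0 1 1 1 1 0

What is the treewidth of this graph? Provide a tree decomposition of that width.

Treewidth 3.
Bags: B1 = {1, 2, 5, 7}  B2 = {1, 2, 3, 7}  B3 = {1, 2, 6, 7}  B4 = {1, 2, 4, 7}
Tree: B1–B2, B2–B3, B3–B4

Each bag holds 4 vertices, so the decomposition has width 3, which upper-bounds the treewidth. For the lower bound: the 4 vertex sets {1,5}, {2,3}, {7}, {6} are disjoint, each induces a connected subgraph, and every pair is joined by at least one edge of G. Contracting each set to a single vertex therefore yields K_{4} as a minor, and since treewidth is minor-monotone, tw(G) ≥ tw(K_{4}) = 3. Hence tw(G) = 3 exactly.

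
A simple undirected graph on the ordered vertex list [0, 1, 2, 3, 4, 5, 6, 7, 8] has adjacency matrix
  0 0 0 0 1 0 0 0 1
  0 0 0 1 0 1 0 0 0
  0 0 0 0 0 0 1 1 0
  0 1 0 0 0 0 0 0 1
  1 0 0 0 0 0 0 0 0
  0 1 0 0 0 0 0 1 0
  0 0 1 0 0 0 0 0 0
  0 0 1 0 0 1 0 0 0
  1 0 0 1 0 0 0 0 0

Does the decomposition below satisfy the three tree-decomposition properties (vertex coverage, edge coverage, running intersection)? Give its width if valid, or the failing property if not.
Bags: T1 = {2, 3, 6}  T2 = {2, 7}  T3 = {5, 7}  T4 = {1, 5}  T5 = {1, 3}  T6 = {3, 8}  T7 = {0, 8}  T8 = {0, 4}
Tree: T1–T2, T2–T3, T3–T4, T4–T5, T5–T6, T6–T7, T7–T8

No — bags containing vertex 3 are not connected in the tree.

A tree decomposition must satisfy three properties: every vertex lies in some bag; for every edge, both endpoints lie together in some bag; and for every vertex, the bags containing it form a connected subtree. Here bags containing vertex 3 are not connected in the tree, so the decomposition is invalid.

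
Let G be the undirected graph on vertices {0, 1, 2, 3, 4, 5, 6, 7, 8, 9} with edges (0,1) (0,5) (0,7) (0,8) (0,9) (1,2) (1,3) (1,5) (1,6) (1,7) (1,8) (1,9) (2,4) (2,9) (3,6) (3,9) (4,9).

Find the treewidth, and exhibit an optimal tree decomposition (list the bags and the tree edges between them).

The largest bag has 3 vertices, giving width 2; this decomposition certifies tw(G) ≤ 2. On the other hand G contains the 3-clique {0, 1, 8}. A clique must lie in a single bag of any decomposition, so no decomposition can have width below 2. Combining the bounds, tw(G) = 2.

Treewidth 2.
One optimal decomposition is:
Bags: B1 = {0, 1, 9}  B2 = {1, 3, 9}  B3 = {1, 2, 9}  B4 = {0, 1, 7}  B5 = {1, 3, 6}  B6 = {2, 4, 9}  B7 = {0, 1, 5}  B8 = {0, 1, 8}
Tree: B1–B2, B2–B3, B1–B4, B2–B5, B3–B6, B1–B7, B4–B8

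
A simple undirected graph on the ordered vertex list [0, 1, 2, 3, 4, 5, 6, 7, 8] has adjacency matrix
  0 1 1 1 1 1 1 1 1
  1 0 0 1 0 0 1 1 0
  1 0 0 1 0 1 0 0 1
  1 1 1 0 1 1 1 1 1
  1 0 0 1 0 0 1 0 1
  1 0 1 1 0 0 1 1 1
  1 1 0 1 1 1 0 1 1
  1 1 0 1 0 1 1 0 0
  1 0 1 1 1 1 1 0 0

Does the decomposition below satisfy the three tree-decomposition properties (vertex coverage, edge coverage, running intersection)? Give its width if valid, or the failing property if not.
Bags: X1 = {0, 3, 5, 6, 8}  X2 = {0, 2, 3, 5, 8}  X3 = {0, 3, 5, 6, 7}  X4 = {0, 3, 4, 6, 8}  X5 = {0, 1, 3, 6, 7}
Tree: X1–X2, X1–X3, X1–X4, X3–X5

Vertex coverage: the bags together contain {0, 1, 2, 3, 4, 5, 6, 7, 8}, the full vertex set. Edge coverage: each edge of G has both endpoints in at least one bag. Running intersection: for every vertex, the bags containing it form a connected subtree. All three properties hold, so this is a valid tree decomposition of width max|bag| − 1 = 4, and hence tw(G) ≤ 4.

Yes; width 4.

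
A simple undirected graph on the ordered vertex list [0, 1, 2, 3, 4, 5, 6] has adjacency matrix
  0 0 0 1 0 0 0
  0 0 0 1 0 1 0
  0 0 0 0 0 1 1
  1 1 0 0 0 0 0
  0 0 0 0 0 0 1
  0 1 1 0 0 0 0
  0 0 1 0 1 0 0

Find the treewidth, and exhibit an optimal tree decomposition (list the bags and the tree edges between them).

Treewidth 1.
Bags: B1 = {0, 3}  B2 = {1, 3}  B3 = {1, 5}  B4 = {2, 5}  B5 = {2, 6}  B6 = {4, 6}
Tree: B1–B2, B2–B3, B3–B4, B4–B5, B5–B6

The largest bag has 2 vertices, giving width 1; this decomposition certifies tw(G) ≤ 1. Any graph with an edge has treewidth ≥ 1, and G has the edge 0–3. Therefore the treewidth is 1.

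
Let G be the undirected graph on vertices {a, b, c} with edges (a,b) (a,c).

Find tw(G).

1

A width-1 tree decomposition is:
Bags: B1 = {a, b}  B2 = {a, c}
Tree: B1–B2
The largest bag has 2 vertices, giving width 1; this decomposition certifies tw(G) ≤ 1. Any graph with an edge has treewidth ≥ 1, and G has the edge b–a. Combining the bounds, tw(G) = 1.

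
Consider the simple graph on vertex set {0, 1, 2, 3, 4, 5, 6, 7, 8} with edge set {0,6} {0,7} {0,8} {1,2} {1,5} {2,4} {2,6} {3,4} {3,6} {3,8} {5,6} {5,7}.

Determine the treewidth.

A width-3 tree decomposition is:
Bags: B1 = {1, 2, 3, 4}  B2 = {1, 2, 3, 6}  B3 = {1, 3, 5, 6}  B4 = {3, 5, 6, 8}  B5 = {0, 5, 6, 8}  B6 = {0, 5, 7, 8}
Tree: B1–B2, B2–B3, B3–B4, B4–B5, B5–B6
Every bag has size at most 4, so the width is 4 − 1 = 3 and tw(G) ≤ 3. For the lower bound: the 4 vertex sets {1,2,4}, {3}, {6}, {0,5,7,8} are disjoint, each induces a connected subgraph, and every pair is joined by at least one edge of G. Contracting each set to a single vertex therefore yields K_{4} as a minor, and since treewidth is minor-monotone, tw(G) ≥ tw(K_{4}) = 3. Combining the bounds, tw(G) = 3.

3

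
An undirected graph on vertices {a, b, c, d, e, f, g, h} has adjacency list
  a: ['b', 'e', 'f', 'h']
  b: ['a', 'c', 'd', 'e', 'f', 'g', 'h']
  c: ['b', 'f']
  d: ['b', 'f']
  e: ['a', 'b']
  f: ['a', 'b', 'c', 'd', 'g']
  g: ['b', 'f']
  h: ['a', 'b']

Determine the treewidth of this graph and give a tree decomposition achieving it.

Each bag holds 3 vertices, so the decomposition has width 2, which upper-bounds the treewidth. For the lower bound, the 3 vertices {a, b, e} are pairwise adjacent, and any tree decomposition puts a clique entirely inside one bag — forcing width ≥ 2. The upper and lower bounds meet at 2, so that is the treewidth.

Treewidth 2.
One optimal decomposition is:
Bags: B1 = {b, d, f}  B2 = {a, b, f}  B3 = {b, c, f}  B4 = {b, f, g}  B5 = {a, b, e}  B6 = {a, b, h}
Tree: B1–B2, B2–B3, B2–B4, B2–B5, B2–B6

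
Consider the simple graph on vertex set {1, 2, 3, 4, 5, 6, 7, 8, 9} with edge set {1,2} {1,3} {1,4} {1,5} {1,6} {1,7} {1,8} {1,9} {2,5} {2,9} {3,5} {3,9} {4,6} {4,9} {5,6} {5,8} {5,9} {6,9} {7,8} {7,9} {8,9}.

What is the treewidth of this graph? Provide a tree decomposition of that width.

Treewidth 3.
One such decomposition:
Bags: B1 = {1, 5, 8, 9}  B2 = {1, 5, 6, 9}  B3 = {1, 7, 8, 9}  B4 = {1, 4, 6, 9}  B5 = {1, 2, 5, 9}  B6 = {1, 3, 5, 9}
Tree: B1–B2, B1–B3, B2–B4, B2–B5, B1–B6

Every bag has size at most 4, so the width is 4 − 1 = 3 and tw(G) ≤ 3. Conversely, {1, 4, 6, 9} is a clique of size 4, and the vertices of any clique must share a bag in every tree decomposition; so some bag has ≥ 4 vertices and tw(G) ≥ 3. The upper and lower bounds meet at 3, so that is the treewidth.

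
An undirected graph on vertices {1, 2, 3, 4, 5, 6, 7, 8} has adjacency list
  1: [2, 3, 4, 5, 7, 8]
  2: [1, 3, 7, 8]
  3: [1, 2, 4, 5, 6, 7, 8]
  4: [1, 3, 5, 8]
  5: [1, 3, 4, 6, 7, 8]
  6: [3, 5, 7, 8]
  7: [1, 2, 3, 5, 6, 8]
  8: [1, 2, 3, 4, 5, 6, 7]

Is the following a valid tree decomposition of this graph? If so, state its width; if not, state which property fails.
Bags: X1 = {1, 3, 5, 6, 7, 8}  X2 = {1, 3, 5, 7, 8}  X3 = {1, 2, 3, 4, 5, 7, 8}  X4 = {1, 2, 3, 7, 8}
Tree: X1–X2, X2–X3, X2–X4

A tree decomposition must satisfy three properties: every vertex lies in some bag; for every edge, both endpoints lie together in some bag; and for every vertex, the bags containing it form a connected subtree. Here bags containing vertex 2 are not connected in the tree, so the decomposition is invalid.

No — bags containing vertex 2 are not connected in the tree.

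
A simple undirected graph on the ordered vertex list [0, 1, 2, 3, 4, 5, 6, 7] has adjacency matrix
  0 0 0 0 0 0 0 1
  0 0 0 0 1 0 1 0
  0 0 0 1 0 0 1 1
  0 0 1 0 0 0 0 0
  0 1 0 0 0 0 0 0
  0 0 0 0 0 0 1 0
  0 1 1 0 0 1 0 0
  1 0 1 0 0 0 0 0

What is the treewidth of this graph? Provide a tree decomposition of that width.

Each bag holds 2 vertices, so the decomposition has width 1, which upper-bounds the treewidth. G has an edge, so its treewidth is at least 1. The upper and lower bounds meet at 1, so that is the treewidth.

Treewidth 1.
One optimal decomposition is:
Bags: B1 = {2, 7}  B2 = {2, 3}  B3 = {2, 6}  B4 = {5, 6}  B5 = {0, 7}  B6 = {1, 6}  B7 = {1, 4}
Tree: B1–B2, B2–B3, B3–B4, B1–B5, B4–B6, B6–B7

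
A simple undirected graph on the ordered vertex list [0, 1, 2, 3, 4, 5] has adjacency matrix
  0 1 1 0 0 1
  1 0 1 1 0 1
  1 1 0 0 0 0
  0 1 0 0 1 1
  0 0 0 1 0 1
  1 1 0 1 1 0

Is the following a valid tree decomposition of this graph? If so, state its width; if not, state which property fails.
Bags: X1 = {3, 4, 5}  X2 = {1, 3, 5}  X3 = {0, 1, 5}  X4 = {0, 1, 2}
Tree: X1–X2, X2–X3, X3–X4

Checking the three conditions: (i) the bags cover all of {0, 1, 2, 3, 4, 5}; (ii) for each edge, some bag contains both endpoints; (iii) the bags containing any fixed vertex form a subtree. All hold, so the decomposition is valid with width 3 − 1 = 2.

Yes; width 2.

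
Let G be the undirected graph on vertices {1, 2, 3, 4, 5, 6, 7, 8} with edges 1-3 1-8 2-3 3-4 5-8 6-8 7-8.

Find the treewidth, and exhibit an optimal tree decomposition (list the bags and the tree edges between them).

Treewidth 1.
One optimal decomposition is:
Bags: B1 = {1, 8}  B2 = {1, 3}  B3 = {3, 4}  B4 = {7, 8}  B5 = {2, 3}  B6 = {6, 8}  B7 = {5, 8}
Tree: B1–B2, B2–B3, B1–B4, B3–B5, B4–B6, B6–B7

Every bag has size at most 2, so the width is 2 − 1 = 1 and tw(G) ≤ 1. Any graph with an edge has treewidth ≥ 1, and G has the edge 8–1. The upper and lower bounds meet at 1, so that is the treewidth.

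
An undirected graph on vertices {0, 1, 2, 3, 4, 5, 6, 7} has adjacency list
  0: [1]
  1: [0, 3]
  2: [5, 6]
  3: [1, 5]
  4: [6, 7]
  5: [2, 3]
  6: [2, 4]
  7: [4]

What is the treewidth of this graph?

A width-1 tree decomposition is:
Bags: B1 = {0, 1}  B2 = {1, 3}  B3 = {3, 5}  B4 = {2, 5}  B5 = {2, 6}  B6 = {4, 6}  B7 = {4, 7}
Tree: B1–B2, B2–B3, B3–B4, B4–B5, B5–B6, B6–B7
Each bag holds 2 vertices, so the decomposition has width 1, which upper-bounds the treewidth. Any graph with an edge has treewidth ≥ 1, and G has the edge 0–1. Therefore the treewidth is 1.

1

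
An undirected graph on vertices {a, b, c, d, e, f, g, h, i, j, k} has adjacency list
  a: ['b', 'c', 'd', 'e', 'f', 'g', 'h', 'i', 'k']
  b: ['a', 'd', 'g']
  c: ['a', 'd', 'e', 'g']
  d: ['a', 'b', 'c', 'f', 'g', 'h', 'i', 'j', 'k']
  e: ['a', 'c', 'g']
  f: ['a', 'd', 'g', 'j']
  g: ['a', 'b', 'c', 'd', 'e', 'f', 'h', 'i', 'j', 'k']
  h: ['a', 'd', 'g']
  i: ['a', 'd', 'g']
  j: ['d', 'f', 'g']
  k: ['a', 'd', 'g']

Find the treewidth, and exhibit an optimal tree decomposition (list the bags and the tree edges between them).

Each bag holds 4 vertices, so the decomposition has width 3, which upper-bounds the treewidth. For the lower bound, the 4 vertices {d, f, g, j} are pairwise adjacent, and any tree decomposition puts a clique entirely inside one bag — forcing width ≥ 3. Hence tw(G) = 3 exactly.

Treewidth 3.
One such decomposition:
Bags: B1 = {a, d, g, h}  B2 = {a, d, g, k}  B3 = {a, c, d, g}  B4 = {a, c, e, g}  B5 = {a, b, d, g}  B6 = {a, d, f, g}  B7 = {d, f, g, j}  B8 = {a, d, g, i}
Tree: B1–B2, B2–B3, B3–B4, B3–B5, B1–B6, B6–B7, B2–B8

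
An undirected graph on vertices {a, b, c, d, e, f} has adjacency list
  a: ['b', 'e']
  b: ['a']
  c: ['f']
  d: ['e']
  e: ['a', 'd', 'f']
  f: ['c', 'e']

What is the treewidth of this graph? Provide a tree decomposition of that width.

Each bag holds 2 vertices, so the decomposition has width 1, which upper-bounds the treewidth. Since G has at least one edge (e.g. f–c), it is not an edgeless graph, so tw(G) ≥ 1. Combining the bounds, tw(G) = 1.

Treewidth 1.
One such decomposition:
Bags: B1 = {c, f}  B2 = {e, f}  B3 = {a, e}  B4 = {d, e}  B5 = {a, b}
Tree: B1–B2, B2–B3, B3–B4, B3–B5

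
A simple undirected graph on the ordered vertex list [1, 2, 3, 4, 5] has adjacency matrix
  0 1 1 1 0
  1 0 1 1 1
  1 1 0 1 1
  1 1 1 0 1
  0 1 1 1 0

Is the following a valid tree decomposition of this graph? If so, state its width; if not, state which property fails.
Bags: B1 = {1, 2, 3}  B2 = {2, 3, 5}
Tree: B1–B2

A tree decomposition must satisfy three properties: every vertex lies in some bag; for every edge, both endpoints lie together in some bag; and for every vertex, the bags containing it form a connected subtree. Here vertex 4 appears in no bag, so the decomposition is invalid.

No — vertex 4 appears in no bag.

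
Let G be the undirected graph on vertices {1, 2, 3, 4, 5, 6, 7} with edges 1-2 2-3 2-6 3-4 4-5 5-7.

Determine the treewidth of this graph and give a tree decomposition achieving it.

Treewidth 1.
Bags: B1 = {3, 4}  B2 = {2, 3}  B3 = {2, 6}  B4 = {1, 2}  B5 = {4, 5}  B6 = {5, 7}
Tree: B1–B2, B2–B3, B3–B4, B1–B5, B5–B6

The largest bag has 2 vertices, giving width 1; this decomposition certifies tw(G) ≤ 1. G has an edge, so its treewidth is at least 1. The upper and lower bounds meet at 1, so that is the treewidth.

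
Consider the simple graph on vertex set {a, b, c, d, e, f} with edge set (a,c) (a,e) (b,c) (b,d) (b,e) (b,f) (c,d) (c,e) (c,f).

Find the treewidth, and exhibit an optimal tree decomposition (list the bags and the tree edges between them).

Treewidth 2.
Bags: B1 = {b, c, e}  B2 = {b, c, f}  B3 = {a, c, e}  B4 = {b, c, d}
Tree: B1–B2, B1–B3, B1–B4

Every bag has size at most 3, so the width is 3 − 1 = 2 and tw(G) ≤ 2. On the other hand G contains the 3-clique {a, c, e}. A clique must lie in a single bag of any decomposition, so no decomposition can have width below 2. The upper and lower bounds meet at 2, so that is the treewidth.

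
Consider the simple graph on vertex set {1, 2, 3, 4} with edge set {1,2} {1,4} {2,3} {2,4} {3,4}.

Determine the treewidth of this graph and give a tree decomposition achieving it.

Treewidth 2.
One such decomposition:
Bags: B1 = {1, 2, 4}  B2 = {2, 3, 4}
Tree: B1–B2

Each bag holds 3 vertices, so the decomposition has width 2, which upper-bounds the treewidth. On the other hand G contains the 3-clique {1, 2, 4}. A clique must lie in a single bag of any decomposition, so no decomposition can have width below 2. The upper and lower bounds meet at 2, so that is the treewidth.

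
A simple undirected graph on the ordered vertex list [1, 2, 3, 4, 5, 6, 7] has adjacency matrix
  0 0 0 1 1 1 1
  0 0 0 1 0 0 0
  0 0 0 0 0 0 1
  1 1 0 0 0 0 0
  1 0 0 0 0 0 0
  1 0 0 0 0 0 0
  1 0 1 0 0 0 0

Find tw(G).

A width-1 tree decomposition is:
Bags: B1 = {1, 6}  B2 = {1, 5}  B3 = {1, 7}  B4 = {3, 7}  B5 = {1, 4}  B6 = {2, 4}
Tree: B1–B2, B2–B3, B3–B4, B1–B5, B5–B6
Every bag has size at most 2, so the width is 2 − 1 = 1 and tw(G) ≤ 1. Since G has at least one edge (e.g. 1–6), it is not an edgeless graph, so tw(G) ≥ 1. The upper and lower bounds meet at 1, so that is the treewidth.

1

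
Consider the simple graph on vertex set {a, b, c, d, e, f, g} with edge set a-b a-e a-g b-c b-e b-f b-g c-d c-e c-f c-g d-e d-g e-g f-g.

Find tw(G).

3

A width-3 tree decomposition is:
Bags: B1 = {c, d, e, g}  B2 = {b, c, e, g}  B3 = {a, b, e, g}  B4 = {b, c, f, g}
Tree: B1–B2, B2–B3, B2–B4
Each bag holds 4 vertices, so the decomposition has width 3, which upper-bounds the treewidth. For the lower bound, the 4 vertices {c, d, e, g} are pairwise adjacent, and any tree decomposition puts a clique entirely inside one bag — forcing width ≥ 3. Therefore the treewidth is 3.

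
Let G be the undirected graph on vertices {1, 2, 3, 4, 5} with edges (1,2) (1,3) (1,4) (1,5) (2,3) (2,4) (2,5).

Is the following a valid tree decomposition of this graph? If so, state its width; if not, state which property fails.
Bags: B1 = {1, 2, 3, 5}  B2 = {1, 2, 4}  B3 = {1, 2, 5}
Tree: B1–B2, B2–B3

A tree decomposition must satisfy three properties: every vertex lies in some bag; for every edge, both endpoints lie together in some bag; and for every vertex, the bags containing it form a connected subtree. Here bags containing vertex 5 are not connected in the tree, so the decomposition is invalid.

No — bags containing vertex 5 are not connected in the tree.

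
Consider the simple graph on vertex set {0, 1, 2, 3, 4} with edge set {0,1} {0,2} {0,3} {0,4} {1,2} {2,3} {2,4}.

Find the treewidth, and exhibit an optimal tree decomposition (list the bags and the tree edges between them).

Treewidth 2.
One such decomposition:
Bags: B1 = {0, 2, 3}  B2 = {0, 1, 2}  B3 = {0, 2, 4}
Tree: B1–B2, B2–B3

Every bag has size at most 3, so the width is 3 − 1 = 2 and tw(G) ≤ 2. On the other hand G contains the 3-clique {0, 1, 2}. A clique must lie in a single bag of any decomposition, so no decomposition can have width below 2. Hence tw(G) = 2 exactly.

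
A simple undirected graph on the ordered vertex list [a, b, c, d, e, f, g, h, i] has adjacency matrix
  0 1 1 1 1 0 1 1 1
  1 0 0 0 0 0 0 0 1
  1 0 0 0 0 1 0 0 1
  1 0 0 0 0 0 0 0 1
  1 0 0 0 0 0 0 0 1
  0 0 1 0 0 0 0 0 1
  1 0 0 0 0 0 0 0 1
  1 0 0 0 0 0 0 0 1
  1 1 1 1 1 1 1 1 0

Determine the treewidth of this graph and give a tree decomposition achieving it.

Each bag holds 3 vertices, so the decomposition has width 2, which upper-bounds the treewidth. For the lower bound, the 3 vertices {a, d, i} are pairwise adjacent, and any tree decomposition puts a clique entirely inside one bag — forcing width ≥ 2. Combining the bounds, tw(G) = 2.

Treewidth 2.
One such decomposition:
Bags: B1 = {a, e, i}  B2 = {a, d, i}  B3 = {a, c, i}  B4 = {a, g, i}  B5 = {a, h, i}  B6 = {a, b, i}  B7 = {c, f, i}
Tree: B1–B2, B1–B3, B3–B4, B2–B5, B5–B6, B3–B7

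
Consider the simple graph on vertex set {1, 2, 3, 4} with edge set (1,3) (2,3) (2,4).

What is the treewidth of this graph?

1

A width-1 tree decomposition is:
Bags: B1 = {2, 4}  B2 = {2, 3}  B3 = {1, 3}
Tree: B1–B2, B2–B3
The largest bag has 2 vertices, giving width 1; this decomposition certifies tw(G) ≤ 1. Since G has at least one edge (e.g. 4–2), it is not an edgeless graph, so tw(G) ≥ 1. Hence tw(G) = 1 exactly.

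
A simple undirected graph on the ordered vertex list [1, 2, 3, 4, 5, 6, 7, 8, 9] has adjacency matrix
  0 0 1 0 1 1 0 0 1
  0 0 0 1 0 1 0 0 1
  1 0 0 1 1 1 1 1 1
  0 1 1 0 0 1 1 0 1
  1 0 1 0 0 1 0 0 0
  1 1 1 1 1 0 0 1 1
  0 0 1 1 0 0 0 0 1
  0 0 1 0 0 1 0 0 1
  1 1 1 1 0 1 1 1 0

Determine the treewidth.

3

A width-3 tree decomposition is:
Bags: B1 = {3, 4, 6, 9}  B2 = {2, 4, 6, 9}  B3 = {1, 3, 6, 9}  B4 = {1, 3, 5, 6}  B5 = {3, 6, 8, 9}  B6 = {3, 4, 7, 9}
Tree: B1–B2, B1–B3, B3–B4, B3–B5, B1–B6
Each bag holds 4 vertices, so the decomposition has width 3, which upper-bounds the treewidth. For the lower bound, the 4 vertices {2, 4, 6, 9} are pairwise adjacent, and any tree decomposition puts a clique entirely inside one bag — forcing width ≥ 3. Combining the bounds, tw(G) = 3.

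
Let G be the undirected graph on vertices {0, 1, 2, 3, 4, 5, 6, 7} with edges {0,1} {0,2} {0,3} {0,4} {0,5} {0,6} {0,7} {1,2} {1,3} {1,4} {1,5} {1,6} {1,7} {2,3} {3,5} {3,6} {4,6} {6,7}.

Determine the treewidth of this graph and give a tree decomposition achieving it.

Every bag has size at most 4, so the width is 4 − 1 = 3 and tw(G) ≤ 3. On the other hand G contains the 4-clique {0, 1, 2, 3}. A clique must lie in a single bag of any decomposition, so no decomposition can have width below 3. Hence tw(G) = 3 exactly.

Treewidth 3.
One optimal decomposition is:
Bags: B1 = {0, 1, 3, 6}  B2 = {0, 1, 4, 6}  B3 = {0, 1, 6, 7}  B4 = {0, 1, 3, 5}  B5 = {0, 1, 2, 3}
Tree: B1–B2, B1–B3, B1–B4, B1–B5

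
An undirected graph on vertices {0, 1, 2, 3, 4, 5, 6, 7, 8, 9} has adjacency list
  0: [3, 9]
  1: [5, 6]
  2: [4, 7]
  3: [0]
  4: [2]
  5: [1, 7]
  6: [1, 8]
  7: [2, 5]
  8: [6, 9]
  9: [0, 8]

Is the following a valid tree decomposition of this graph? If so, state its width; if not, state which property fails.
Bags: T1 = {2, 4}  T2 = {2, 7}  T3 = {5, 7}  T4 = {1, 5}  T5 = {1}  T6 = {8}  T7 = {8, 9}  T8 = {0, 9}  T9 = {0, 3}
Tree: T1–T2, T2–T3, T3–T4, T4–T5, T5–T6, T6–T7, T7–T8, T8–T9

No — vertex 6 appears in no bag.

A tree decomposition must satisfy three properties: every vertex lies in some bag; for every edge, both endpoints lie together in some bag; and for every vertex, the bags containing it form a connected subtree. Here vertex 6 appears in no bag, so the decomposition is invalid.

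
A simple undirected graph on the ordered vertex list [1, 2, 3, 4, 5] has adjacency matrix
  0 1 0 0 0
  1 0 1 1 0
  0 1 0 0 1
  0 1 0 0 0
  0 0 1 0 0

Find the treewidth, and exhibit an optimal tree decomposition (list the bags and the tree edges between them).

The largest bag has 2 vertices, giving width 1; this decomposition certifies tw(G) ≤ 1. Any graph with an edge has treewidth ≥ 1, and G has the edge 3–2. The upper and lower bounds meet at 1, so that is the treewidth.

Treewidth 1.
One such decomposition:
Bags: B1 = {2, 3}  B2 = {2, 4}  B3 = {1, 2}  B4 = {3, 5}
Tree: B1–B2, B1–B3, B1–B4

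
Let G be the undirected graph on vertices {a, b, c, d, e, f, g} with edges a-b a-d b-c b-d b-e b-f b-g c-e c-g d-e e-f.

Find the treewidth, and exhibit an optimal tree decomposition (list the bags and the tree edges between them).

Treewidth 2.
Bags: B1 = {b, d, e}  B2 = {b, e, f}  B3 = {b, c, e}  B4 = {b, c, g}  B5 = {a, b, d}
Tree: B1–B2, B2–B3, B3–B4, B1–B5

The largest bag has 3 vertices, giving width 2; this decomposition certifies tw(G) ≤ 2. Conversely, {b, c, g} is a clique of size 3, and the vertices of any clique must share a bag in every tree decomposition; so some bag has ≥ 3 vertices and tw(G) ≥ 2. Therefore the treewidth is 2.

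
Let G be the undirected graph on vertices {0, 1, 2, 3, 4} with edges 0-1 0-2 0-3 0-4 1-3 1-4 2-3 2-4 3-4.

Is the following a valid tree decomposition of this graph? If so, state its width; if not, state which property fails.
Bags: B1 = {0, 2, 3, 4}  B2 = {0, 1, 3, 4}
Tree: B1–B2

Checking the three conditions: (i) the bags cover all of {0, 1, 2, 3, 4}; (ii) for each edge, some bag contains both endpoints; (iii) the bags containing any fixed vertex form a subtree. All hold, so the decomposition is valid with width 4 − 1 = 3.

Yes; width 3.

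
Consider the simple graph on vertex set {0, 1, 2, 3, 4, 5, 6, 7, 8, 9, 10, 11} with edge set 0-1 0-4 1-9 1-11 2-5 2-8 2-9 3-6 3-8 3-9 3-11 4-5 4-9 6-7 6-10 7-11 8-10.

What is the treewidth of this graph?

A width-3 tree decomposition is:
Bags: B1 = {6, 7, 8, 10}  B2 = {3, 6, 7, 8}  B3 = {3, 7, 8, 11}  B4 = {2, 3, 8, 11}  B5 = {2, 3, 9, 11}  B6 = {1, 2, 9, 11}  B7 = {1, 2, 5, 9}  B8 = {1, 4, 5, 9}  B9 = {0, 1, 4, 5}
Tree: B1–B2, B2–B3, B3–B4, B4–B5, B5–B6, B6–B7, B7–B8, B8–B9
Each bag holds 4 vertices, so the decomposition has width 3, which upper-bounds the treewidth. For the lower bound: the 4 vertex sets {6,7,10}, {8}, {3}, {1,2,9,11} are disjoint, each induces a connected subgraph, and every pair is joined by at least one edge of G. Contracting each set to a single vertex therefore yields K_{4} as a minor, and since treewidth is minor-monotone, tw(G) ≥ tw(K_{4}) = 3. Therefore the treewidth is 3.

3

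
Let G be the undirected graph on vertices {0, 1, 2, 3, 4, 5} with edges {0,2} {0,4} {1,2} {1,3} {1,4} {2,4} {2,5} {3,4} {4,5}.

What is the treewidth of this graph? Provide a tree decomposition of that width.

Each bag holds 3 vertices, so the decomposition has width 2, which upper-bounds the treewidth. Conversely, {0, 2, 4} is a clique of size 3, and the vertices of any clique must share a bag in every tree decomposition; so some bag has ≥ 3 vertices and tw(G) ≥ 2. Therefore the treewidth is 2.

Treewidth 2.
One such decomposition:
Bags: B1 = {1, 2, 4}  B2 = {2, 4, 5}  B3 = {1, 3, 4}  B4 = {0, 2, 4}
Tree: B1–B2, B1–B3, B1–B4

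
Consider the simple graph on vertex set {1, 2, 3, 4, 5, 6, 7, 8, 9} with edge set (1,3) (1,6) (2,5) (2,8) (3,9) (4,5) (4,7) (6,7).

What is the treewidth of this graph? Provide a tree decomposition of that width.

Treewidth 1.
One such decomposition:
Bags: B1 = {3, 9}  B2 = {1, 3}  B3 = {1, 6}  B4 = {6, 7}  B5 = {4, 7}  B6 = {4, 5}  B7 = {2, 5}  B8 = {2, 8}
Tree: B1–B2, B2–B3, B3–B4, B4–B5, B5–B6, B6–B7, B7–B8

Every bag has size at most 2, so the width is 2 − 1 = 1 and tw(G) ≤ 1. Any graph with an edge has treewidth ≥ 1, and G has the edge 9–3. The upper and lower bounds meet at 1, so that is the treewidth.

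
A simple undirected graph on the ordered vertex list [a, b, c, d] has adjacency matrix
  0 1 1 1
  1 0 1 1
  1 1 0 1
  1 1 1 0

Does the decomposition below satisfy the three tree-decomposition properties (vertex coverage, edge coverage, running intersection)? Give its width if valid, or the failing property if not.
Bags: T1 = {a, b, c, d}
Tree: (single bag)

Every vertex of G appears in some bag (union = {a, b, c, d}); every edge is covered by a bag; and for each vertex v the set of bags containing v is connected in the bag tree. The decomposition is therefore valid. The largest bag has 4 vertices, so the width is 3.

Yes; width 3.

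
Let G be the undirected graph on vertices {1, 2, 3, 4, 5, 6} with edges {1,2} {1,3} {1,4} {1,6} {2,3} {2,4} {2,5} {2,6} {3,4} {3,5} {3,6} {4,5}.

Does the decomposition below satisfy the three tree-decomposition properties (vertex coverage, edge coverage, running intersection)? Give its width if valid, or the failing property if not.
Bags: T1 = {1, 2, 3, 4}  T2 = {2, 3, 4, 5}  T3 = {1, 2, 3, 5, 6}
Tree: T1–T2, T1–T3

A tree decomposition must satisfy three properties: every vertex lies in some bag; for every edge, both endpoints lie together in some bag; and for every vertex, the bags containing it form a connected subtree. Here bags containing vertex 5 are not connected in the tree, so the decomposition is invalid.

No — bags containing vertex 5 are not connected in the tree.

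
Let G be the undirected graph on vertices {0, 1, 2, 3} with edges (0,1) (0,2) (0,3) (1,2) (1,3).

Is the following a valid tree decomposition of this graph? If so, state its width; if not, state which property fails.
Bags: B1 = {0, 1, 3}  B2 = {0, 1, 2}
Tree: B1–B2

Every vertex of G appears in some bag (union = {0, 1, 2, 3}); every edge is covered by a bag; and for each vertex v the set of bags containing v is connected in the bag tree. The decomposition is therefore valid. The largest bag has 3 vertices, so the width is 2.

Yes; width 2.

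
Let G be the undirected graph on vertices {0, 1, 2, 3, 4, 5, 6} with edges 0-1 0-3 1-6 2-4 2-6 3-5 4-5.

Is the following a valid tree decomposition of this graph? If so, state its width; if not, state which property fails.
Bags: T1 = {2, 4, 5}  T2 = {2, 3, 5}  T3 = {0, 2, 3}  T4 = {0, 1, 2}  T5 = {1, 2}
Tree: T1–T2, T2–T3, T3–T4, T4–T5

A tree decomposition must satisfy three properties: every vertex lies in some bag; for every edge, both endpoints lie together in some bag; and for every vertex, the bags containing it form a connected subtree. Here vertex 6 appears in no bag, so the decomposition is invalid.

No — vertex 6 appears in no bag.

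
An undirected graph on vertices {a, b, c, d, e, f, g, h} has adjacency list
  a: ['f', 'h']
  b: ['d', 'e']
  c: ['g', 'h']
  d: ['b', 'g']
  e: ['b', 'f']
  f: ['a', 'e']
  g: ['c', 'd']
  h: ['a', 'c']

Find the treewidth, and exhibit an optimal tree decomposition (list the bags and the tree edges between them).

Treewidth 2.
One such decomposition:
Bags: B1 = {b, d, e}  B2 = {d, e, g}  B3 = {c, e, g}  B4 = {c, e, h}  B5 = {a, e, h}  B6 = {a, e, f}
Tree: B1–B2, B2–B3, B3–B4, B4–B5, B5–B6

The largest bag has 3 vertices, giving width 2; this decomposition certifies tw(G) ≤ 2. Since e–b–d–g–c–h–a–f–e is a cycle in G, G is not acyclic. Forests are exactly the graphs of treewidth ≤ 1, so tw(G) ≥ 2. The upper and lower bounds meet at 2, so that is the treewidth.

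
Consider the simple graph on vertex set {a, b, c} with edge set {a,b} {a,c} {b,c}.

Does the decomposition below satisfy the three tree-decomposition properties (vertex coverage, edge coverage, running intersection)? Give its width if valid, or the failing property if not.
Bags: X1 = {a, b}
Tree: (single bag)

A tree decomposition must satisfy three properties: every vertex lies in some bag; for every edge, both endpoints lie together in some bag; and for every vertex, the bags containing it form a connected subtree. Here vertex c appears in no bag, so the decomposition is invalid.

No — vertex c appears in no bag.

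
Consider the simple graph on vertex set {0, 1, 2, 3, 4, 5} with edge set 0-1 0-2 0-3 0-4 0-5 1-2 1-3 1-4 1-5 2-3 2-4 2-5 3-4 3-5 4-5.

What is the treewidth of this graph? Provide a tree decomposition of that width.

Treewidth 5.
Bags: B1 = {0, 1, 2, 3, 4, 5}
Tree: (single bag)

With just one bag of size 6, the width is 6 − 1 = 5, so tw(G) ≤ 5. Conversely, {0, 1, 2, 3, 4, 5} is a clique of size 6, and the vertices of any clique must share a bag in every tree decomposition; so some bag has ≥ 6 vertices and tw(G) ≥ 5. Combining the bounds, tw(G) = 5.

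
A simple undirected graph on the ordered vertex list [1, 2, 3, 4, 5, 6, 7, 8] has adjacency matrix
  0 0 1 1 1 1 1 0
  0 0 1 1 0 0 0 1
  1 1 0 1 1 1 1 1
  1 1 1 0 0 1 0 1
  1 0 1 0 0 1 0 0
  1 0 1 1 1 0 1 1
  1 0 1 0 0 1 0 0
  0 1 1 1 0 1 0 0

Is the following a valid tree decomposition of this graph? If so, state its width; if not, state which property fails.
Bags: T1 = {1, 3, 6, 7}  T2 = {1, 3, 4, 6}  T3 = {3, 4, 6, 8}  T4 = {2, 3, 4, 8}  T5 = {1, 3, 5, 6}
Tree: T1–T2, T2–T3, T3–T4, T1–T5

Checking the three conditions: (i) the bags cover all of {1, 2, 3, 4, 5, 6, 7, 8}; (ii) for each edge, some bag contains both endpoints; (iii) the bags containing any fixed vertex form a subtree. All hold, so the decomposition is valid with width 4 − 1 = 3.

Yes; width 3.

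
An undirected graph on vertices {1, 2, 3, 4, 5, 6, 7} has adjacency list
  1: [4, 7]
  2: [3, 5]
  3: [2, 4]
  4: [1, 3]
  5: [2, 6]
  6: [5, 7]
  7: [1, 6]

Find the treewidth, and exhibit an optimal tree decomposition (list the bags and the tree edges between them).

The largest bag has 3 vertices, giving width 2; this decomposition certifies tw(G) ≤ 2. The edges 5–2–3–4–1–7–6–5 form a cycle, so G is not a tree and its treewidth is at least 2. Combining the bounds, tw(G) = 2.

Treewidth 2.
One optimal decomposition is:
Bags: B1 = {2, 3, 5}  B2 = {3, 4, 5}  B3 = {1, 4, 5}  B4 = {1, 5, 7}  B5 = {5, 6, 7}
Tree: B1–B2, B2–B3, B3–B4, B4–B5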